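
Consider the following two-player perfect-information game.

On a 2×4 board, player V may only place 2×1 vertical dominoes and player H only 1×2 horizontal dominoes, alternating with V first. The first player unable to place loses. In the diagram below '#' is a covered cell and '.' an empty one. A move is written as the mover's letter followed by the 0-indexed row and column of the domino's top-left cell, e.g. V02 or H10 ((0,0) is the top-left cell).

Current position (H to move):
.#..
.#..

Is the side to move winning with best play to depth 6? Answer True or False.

H winning at [.#../.#..]: True

[.#../.#..] H move#1: H02:+1/.###/.#..*, H12:+1/.#../.###
[.###/.#..] V move#2: V00:-1/####/##..*
[####/##..] H move#3: H12:+1/####/####*
[####/####] end (terminal -1, V#4); searched .#../.#.. to 6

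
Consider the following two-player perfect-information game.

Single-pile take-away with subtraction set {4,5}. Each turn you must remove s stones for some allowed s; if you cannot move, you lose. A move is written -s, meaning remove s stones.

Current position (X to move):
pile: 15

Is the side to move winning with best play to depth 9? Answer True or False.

X winning at [15]: True

ply 1, X at 15 | -4=+1→11*; -5=+1→10
ply 2, O at 11 | -4=-1→7*; -5=-1→6
ply 3, X at 7 | -4=+1→3*; -5=+1→2
ply 4: 3 is terminal -1 (O); from 15 depth 9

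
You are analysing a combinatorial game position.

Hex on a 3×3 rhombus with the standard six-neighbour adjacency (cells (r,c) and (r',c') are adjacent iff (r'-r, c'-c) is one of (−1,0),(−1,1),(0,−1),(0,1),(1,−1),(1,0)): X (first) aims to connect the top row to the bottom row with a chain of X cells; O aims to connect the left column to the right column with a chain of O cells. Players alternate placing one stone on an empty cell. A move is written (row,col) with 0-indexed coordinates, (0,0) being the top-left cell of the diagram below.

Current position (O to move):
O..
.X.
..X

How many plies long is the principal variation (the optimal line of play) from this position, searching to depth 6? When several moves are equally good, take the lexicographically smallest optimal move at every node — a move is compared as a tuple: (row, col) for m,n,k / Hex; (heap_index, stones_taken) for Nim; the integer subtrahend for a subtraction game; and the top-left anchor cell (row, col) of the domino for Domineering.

PV length from [O../.X./..X]: 4 plies

[O../.X./..X] O move#1: (0,1):-1/OO./.X./..X*, (0,2):-1/O.O/.X./..X, (1,0):-1/O../OX./..X, (1,2):-1/O../.XO/..X, (2,0):-1/O../.X./O.X, (2,1):-1/O../.X./.OX
[OO./.X./..X] X move#2: (0,2):+1/OOX/.X./..X*, (1,0):-1/OO./XX./..X, (1,2):-1/OO./.XX/..X, (2,0):-1/OO./.X./X.X, (2,1):-1/OO./.X./.XX
[OOX/.X./..X] O move#3: (1,0):-1/OOX/OX./..X*, (1,2):-1/OOX/.XO/..X, (2,0):-1/OOX/.X./O.X, (2,1):-1/OOX/.X./.OX
[OOX/OX./..X] X move#4: (1,2):+1/OOX/OXX/..X*, (2,0):+1/OOX/OX./X.X, (2,1):+1/OOX/OX./.XX
[OOX/OXX/..X] end (terminal -1, O#5); searched O../.X./..X to 6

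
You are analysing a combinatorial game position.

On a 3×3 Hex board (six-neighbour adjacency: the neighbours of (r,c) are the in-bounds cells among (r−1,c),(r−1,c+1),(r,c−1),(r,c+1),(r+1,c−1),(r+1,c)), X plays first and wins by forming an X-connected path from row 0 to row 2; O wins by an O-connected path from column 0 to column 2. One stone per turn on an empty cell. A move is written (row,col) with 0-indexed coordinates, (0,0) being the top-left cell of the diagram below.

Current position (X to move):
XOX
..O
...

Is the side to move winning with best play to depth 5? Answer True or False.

p1 X@[XOX/..O/...]: (1,0)[XOX/X.O/...]-1 (1,1)[XOX/.XO/...]+1* (2,0)[XOX/..O/X..]+1 (2,1)[XOX/..O/.X.]-1 (2,2)[XOX/..O/..X]-1
p2 O@[XOX/.XO/...]: (1,0)[XOX/OXO/...]-1* (2,0)[XOX/.XO/O..]-1 (2,1)[XOX/.XO/.O.]-1 (2,2)[XOX/.XO/..O]-1
p3 X@[XOX/OXO/...]: (2,0)[XOX/OXO/X..]+1* (2,1)[XOX/OXO/.X.]+1 (2,2)[XOX/OXO/..X]+1
p4 O@[XOX/OXO/X..] terminal -1; root [XOX/..O/...] d5

X winning at [XOX/..O/...]: True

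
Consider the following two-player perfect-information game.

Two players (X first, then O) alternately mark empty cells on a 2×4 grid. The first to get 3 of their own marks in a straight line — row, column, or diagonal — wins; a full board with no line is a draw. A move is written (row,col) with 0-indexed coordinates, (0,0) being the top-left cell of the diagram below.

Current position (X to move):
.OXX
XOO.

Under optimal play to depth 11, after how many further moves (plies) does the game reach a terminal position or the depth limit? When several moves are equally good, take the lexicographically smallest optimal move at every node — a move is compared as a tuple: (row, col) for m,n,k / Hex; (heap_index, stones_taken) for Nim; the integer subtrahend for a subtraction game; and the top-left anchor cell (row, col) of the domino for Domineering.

PV length from [.OXX/XOO.]: 2 plies

p1 X@[.OXX/XOO.]: (0,0)[XOXX/XOO.]-1 (1,3)[.OXX/XOOX]+0*
p2 O@[.OXX/XOOX]: (0,0)[OOXX/XOOX]+0*
p3 X@[OOXX/XOOX] terminal +0; root [.OXX/XOO.] d11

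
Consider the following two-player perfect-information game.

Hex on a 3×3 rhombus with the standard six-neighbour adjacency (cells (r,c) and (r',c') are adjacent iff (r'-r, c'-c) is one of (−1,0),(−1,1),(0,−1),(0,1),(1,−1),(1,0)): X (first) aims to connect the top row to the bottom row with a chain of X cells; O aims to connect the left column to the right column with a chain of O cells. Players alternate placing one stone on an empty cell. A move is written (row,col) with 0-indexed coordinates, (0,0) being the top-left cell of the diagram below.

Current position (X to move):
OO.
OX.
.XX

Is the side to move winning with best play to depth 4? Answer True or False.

X winning at [OO./OX./.XX]: True

[OO./OX./.XX] X move#1: (0,2):+1/OOX/OX./.XX*, (1,2):-1/OO./OXX/.XX, (2,0):-1/OO./OX./XXX
[OOX/OX./.XX] end (terminal -1, O#2); searched OO./OX./.XX to 4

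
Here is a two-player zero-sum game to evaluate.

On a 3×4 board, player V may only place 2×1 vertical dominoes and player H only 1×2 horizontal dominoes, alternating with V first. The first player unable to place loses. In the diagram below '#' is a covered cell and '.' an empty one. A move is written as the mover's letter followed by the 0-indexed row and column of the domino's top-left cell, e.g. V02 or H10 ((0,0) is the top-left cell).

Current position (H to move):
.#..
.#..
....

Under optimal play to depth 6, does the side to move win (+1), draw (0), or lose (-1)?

[.#../.#../....] H move#1: H02:-1/.###/.#../...., H12:+1/.#../.###/....*, H20:-1/.#../.#../##.., H21:-1/.#../.#../.##., H22:-1/.#../.#../..##
[.#../.###/....] V move#2: V00:-1/##../####/....*, V10:-1/.#../####/#...
[##../####/....] H move#3: H02:+1/####/####/....*, H20:+1/##../####/##.., H21:+1/##../####/.##., H22:+1/##../####/..##
[####/####/....] end (terminal -1, V#4); searched .#../.#../.... to 6

value(.#../.#../...., H) = +1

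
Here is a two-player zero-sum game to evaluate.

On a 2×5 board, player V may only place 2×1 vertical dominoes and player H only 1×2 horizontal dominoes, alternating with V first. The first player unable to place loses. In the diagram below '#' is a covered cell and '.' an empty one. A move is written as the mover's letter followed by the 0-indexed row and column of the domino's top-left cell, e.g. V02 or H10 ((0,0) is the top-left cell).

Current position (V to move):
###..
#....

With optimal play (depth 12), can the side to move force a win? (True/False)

[###../#....] V move#1: V03:+1/####./#..#.*, V04:-1/###.#/#...#
[####./#..#.] H move#2: H11:-1/####./####.*
[####./####.] V move#3: V04:+1/#####/#####*
[#####/#####] end (terminal -1, H#4); searched ###../#.... to 12

V winning at [###../#....]: True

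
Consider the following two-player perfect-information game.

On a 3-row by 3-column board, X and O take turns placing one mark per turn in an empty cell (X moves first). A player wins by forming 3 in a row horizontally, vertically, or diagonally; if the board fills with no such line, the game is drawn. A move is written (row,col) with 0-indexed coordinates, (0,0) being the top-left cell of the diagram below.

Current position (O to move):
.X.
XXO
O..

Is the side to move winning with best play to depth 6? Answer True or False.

p1 O@[.X./XXO/O..]: (0,0)[OX./XXO/O..]-1 (0,2)[.XO/XXO/O..]-1 (2,1)[.X./XXO/OO.]+0* (2,2)[.X./XXO/O.O]-1
p2 X@[.X./XXO/OO.]: (0,0)[XX./XXO/OO.]-1 (0,2)[.XX/XXO/OO.]-1 (2,2)[.X./XXO/OOX]+0*
p3 O@[.X./XXO/OOX]: (0,0)[OX./XXO/OOX]+0* (0,2)[.XO/XXO/OOX]-1
p4 X@[OX./XXO/OOX]: (0,2)[OXX/XXO/OOX]+0*
p5 O@[OXX/XXO/OOX] terminal +0; root [.X./XXO/O..] d6

O winning at [.X./XXO/O..]: False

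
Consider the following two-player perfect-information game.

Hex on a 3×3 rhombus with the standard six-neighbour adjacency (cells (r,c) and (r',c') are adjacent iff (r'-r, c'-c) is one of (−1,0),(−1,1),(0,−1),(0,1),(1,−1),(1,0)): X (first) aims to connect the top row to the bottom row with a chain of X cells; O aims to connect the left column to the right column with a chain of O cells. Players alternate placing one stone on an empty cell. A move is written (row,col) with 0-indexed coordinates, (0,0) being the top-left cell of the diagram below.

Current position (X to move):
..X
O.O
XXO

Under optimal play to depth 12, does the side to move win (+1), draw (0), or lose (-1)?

ply 1, X at ..X/O.O/XXO | (0,0)=-1→X.X/O.O/XXO; (0,1)=-1→.XX/O.O/XXO; (1,1)=+1→..X/OXO/XXO*
ply 2: ..X/OXO/XXO is terminal -1 (O); from ..X/O.O/XXO depth 12

value(..X/O.O/XXO, X) = +1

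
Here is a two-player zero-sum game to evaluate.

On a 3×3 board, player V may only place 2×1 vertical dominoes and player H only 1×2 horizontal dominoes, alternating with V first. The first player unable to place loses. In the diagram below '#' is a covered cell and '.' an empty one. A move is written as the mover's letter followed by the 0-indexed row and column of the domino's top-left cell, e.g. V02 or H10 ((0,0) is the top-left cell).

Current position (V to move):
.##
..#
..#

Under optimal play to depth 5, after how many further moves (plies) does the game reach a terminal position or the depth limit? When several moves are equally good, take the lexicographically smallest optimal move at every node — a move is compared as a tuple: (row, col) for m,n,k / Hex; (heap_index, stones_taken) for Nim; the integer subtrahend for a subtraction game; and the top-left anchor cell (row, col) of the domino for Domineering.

[.##/..#/..#] V move#1: V00:-1/###/#.#/..#, V10:+1/.##/#.#/#.#*, V11:+1/.##/.##/.##
[.##/#.#/#.#] end (terminal -1, H#2); searched .##/..#/..# to 5

PV length from [.##/..#/..#]: 1 ply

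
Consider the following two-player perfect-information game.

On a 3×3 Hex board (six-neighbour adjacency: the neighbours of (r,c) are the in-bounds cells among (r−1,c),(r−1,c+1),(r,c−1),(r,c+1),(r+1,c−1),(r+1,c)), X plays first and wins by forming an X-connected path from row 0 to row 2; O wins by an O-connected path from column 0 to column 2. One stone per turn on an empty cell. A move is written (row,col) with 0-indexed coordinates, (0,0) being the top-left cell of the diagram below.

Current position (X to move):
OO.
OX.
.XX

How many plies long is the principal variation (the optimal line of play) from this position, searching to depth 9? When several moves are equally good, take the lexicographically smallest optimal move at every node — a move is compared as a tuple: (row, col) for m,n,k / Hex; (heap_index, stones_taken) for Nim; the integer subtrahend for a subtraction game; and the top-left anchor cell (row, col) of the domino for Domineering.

PV length from [OO./OX./.XX]: 1 ply

[OO./OX./.XX] X move#1: (0,2):+1/OOX/OX./.XX*, (1,2):-1/OO./OXX/.XX, (2,0):-1/OO./OX./XXX
[OOX/OX./.XX] end (terminal -1, O#2); searched OO./OX./.XX to 9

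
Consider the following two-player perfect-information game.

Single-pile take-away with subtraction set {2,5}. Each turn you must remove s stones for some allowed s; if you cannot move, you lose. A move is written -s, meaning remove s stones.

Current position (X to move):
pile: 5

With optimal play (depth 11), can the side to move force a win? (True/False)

ply 1, X at 5 | -2=-1→3; -5=+1→0*
ply 2: 0 is terminal -1 (O); from 5 depth 11

X winning at [5]: True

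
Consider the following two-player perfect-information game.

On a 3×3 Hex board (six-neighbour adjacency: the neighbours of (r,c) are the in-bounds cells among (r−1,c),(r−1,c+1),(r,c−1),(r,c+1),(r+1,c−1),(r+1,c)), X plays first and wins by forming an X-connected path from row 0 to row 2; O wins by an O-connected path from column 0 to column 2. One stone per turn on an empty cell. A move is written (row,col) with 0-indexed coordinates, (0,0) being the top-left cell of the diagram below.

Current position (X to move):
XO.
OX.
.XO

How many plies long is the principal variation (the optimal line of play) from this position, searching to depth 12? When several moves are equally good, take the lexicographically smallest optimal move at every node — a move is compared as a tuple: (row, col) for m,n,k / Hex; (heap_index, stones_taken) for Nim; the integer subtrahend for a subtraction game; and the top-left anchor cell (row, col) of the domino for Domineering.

PV length from [XO./OX./.XO]: 1 ply

ply 1, X at XO./OX./.XO | (0,2)=+1→XOX/OX./.XO*; (1,2)=-1→XO./OXX/.XO; (2,0)=-1→XO./OX./XXO
ply 2: XOX/OX./.XO is terminal -1 (O); from XO./OX./.XO depth 12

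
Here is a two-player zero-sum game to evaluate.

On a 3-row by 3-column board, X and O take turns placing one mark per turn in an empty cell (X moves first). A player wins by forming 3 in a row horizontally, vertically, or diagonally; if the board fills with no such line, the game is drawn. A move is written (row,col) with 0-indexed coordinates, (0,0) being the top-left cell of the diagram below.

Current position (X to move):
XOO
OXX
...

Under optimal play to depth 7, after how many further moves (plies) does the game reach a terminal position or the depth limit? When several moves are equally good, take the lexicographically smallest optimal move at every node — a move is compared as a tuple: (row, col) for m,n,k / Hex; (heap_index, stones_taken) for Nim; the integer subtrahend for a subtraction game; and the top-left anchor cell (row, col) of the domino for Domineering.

PV length from [XOO/OXX/...]: 1 ply

ply 1, X at XOO/OXX/... | (2,0)=+0→XOO/OXX/X..; (2,1)=+0→XOO/OXX/.X.; (2,2)=+1→XOO/OXX/..X*
ply 2: XOO/OXX/..X is terminal -1 (O); from XOO/OXX/... depth 7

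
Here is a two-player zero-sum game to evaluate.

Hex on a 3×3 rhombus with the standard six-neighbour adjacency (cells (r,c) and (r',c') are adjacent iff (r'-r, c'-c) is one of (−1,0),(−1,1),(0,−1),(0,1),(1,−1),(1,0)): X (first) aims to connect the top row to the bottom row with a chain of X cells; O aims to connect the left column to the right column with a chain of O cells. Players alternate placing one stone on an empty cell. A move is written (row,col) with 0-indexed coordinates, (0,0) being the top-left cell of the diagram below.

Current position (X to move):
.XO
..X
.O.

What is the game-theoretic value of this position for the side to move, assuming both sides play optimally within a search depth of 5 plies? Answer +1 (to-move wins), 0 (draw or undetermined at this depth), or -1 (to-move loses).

ply 1, X at .XO/..X/.O. | (0,0)=-1→XXO/..X/.O.; (1,0)=-1→.XO/X.X/.O.; (1,1)=+1→.XO/.XX/.O.*; (2,0)=+1→.XO/..X/XO.; (2,2)=-1→.XO/..X/.OX
ply 2, O at .XO/.XX/.O. | (0,0)=-1→OXO/.XX/.O.*; (1,0)=-1→.XO/OXX/.O.; (2,0)=-1→.XO/.XX/OO.; (2,2)=-1→.XO/.XX/.OO
ply 3, X at OXO/.XX/.O. | (1,0)=+1→OXO/XXX/.O.*; (2,0)=+1→OXO/.XX/XO.; (2,2)=+1→OXO/.XX/.OX
ply 4, O at OXO/XXX/.O. | (2,0)=-1→OXO/XXX/OO.*; (2,2)=-1→OXO/XXX/.OO
ply 5, X at OXO/XXX/OO. | (2,2)=+1→OXO/XXX/OOX*
ply 6: OXO/XXX/OOX is terminal -1 (O); from .XO/..X/.O. depth 5

value(.XO/..X/.O., X) = +1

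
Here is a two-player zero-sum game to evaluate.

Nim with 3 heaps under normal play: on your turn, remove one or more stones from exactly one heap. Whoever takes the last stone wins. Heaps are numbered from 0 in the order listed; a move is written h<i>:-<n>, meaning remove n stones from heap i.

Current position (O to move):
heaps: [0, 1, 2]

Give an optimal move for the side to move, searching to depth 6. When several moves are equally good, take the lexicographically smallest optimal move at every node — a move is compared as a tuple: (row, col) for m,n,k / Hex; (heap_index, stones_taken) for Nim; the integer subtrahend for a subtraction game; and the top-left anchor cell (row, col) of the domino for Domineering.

O's best at [(0,1,2)]: h2:-1

ply 1, O at (0,1,2) | h1:-1=-1→(0,0,2); h2:-1=+1→(0,1,1)*; h2:-2=-1→(0,1,0)
ply 2, X at (0,1,1) | h1:-1=-1→(0,0,1)*; h2:-1=-1→(0,1,0)
ply 3, O at (0,0,1) | h2:-1=+1→(0,0,0)*
ply 4: (0,0,0) is terminal -1 (X); from (0,1,2) depth 6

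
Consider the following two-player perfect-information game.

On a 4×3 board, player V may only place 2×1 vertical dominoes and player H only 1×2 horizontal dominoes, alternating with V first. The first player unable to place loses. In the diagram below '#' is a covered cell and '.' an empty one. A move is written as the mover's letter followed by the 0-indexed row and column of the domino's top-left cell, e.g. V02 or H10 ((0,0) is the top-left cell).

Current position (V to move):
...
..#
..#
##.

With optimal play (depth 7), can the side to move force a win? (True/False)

ply 1, V at .../..#/..#/##. | V00=+1→#../#.#/..#/##.*; V01=+1→.#./.##/..#/##.; V10=+1→.../#.#/#.#/##.; V11=+1→.../.##/.##/##.
ply 2, H at #../#.#/..#/##. | H01=-1→###/#.#/..#/##.*; H20=-1→#../#.#/###/##.
ply 3, V at ###/#.#/..#/##. | V11=+1→###/###/.##/##.*
ply 4: ###/###/.##/##. is terminal -1 (H); from .../..#/..#/##. depth 7

V winning at [.../..#/..#/##.]: True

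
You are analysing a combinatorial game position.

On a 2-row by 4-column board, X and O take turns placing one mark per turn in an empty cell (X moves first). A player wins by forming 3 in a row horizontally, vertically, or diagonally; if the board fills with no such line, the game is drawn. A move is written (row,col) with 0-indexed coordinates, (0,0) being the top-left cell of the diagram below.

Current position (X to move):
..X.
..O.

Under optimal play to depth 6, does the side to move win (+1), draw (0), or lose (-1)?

value(..X./..O., X) = +1

[..X./..O.] X move#1: (0,0):+0/X.X./..O., (0,1):+1/.XX./..O.*, (0,3):+0/..XX/..O., (1,0):+0/..X./X.O., (1,1):+0/..X./.XO., (1,3):+0/..X./..OX
[.XX./..O.] O move#2: (0,0):-1/OXX./..O.*, (0,3):-1/.XXO/..O., (1,0):-1/.XX./O.O., (1,1):-1/.XX./.OO., (1,3):-1/.XX./..OO
[OXX./..O.] X move#3: (0,3):+1/OXXX/..O.*, (1,0):+0/OXX./X.O., (1,1):+0/OXX./.XO., (1,3):+0/OXX./..OX
[OXXX/..O.] end (terminal -1, O#4); searched ..X./..O. to 6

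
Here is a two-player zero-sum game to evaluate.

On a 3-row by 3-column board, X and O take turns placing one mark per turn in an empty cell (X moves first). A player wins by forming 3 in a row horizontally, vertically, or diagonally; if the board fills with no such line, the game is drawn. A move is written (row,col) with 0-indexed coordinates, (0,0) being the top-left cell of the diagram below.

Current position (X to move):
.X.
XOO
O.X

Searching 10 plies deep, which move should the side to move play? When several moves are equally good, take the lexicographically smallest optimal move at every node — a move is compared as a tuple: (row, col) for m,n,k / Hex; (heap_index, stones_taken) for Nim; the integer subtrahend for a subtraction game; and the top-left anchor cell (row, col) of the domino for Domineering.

[.X./XOO/O.X] X move#1: (0,0):-1/XX./XOO/O.X, (0,2):+0/.XX/XOO/O.X*, (2,1):-1/.X./XOO/OXX
[.XX/XOO/O.X] O move#2: (0,0):+0/OXX/XOO/O.X*, (2,1):-1/.XX/XOO/OOX
[OXX/XOO/O.X] X move#3: (2,1):+0/OXX/XOO/OXX*
[OXX/XOO/OXX] end (terminal +0, O#4); searched .X./XOO/O.X to 10

X's best at [.X./XOO/O.X]: (0,2)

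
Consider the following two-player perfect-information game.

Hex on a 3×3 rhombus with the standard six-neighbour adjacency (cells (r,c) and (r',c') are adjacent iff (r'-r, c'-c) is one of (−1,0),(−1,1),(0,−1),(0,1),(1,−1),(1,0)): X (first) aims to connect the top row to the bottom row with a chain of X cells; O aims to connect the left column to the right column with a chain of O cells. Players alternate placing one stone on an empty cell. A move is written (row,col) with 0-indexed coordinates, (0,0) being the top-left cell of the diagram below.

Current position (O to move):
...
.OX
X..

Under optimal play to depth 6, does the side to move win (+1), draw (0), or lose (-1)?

value(.../.OX/X.., O) = -1

ply 1, O at .../.OX/X.. | (0,0)=-1→O../.OX/X..*; (0,1)=-1→.O./.OX/X..; (0,2)=-1→..O/.OX/X..; (1,0)=-1→.../OOX/X..; (2,1)=-1→.../.OX/XO.; (2,2)=-1→.../.OX/X.O
ply 2, X at O../.OX/X.. | (0,1)=+1→OX./.OX/X..*; (0,2)=+1→O.X/.OX/X..; (1,0)=+1→O../XOX/X..; (2,1)=-1→O../.OX/XX.; (2,2)=-1→O../.OX/X.X
ply 3, O at OX./.OX/X.. | (0,2)=-1→OXO/.OX/X..*; (1,0)=-1→OX./OOX/X..; (2,1)=-1→OX./.OX/XO.; (2,2)=-1→OX./.OX/X.O
ply 4, X at OXO/.OX/X.. | (1,0)=+1→OXO/XOX/X..*; (2,1)=-1→OXO/.OX/XX.; (2,2)=-1→OXO/.OX/X.X
ply 5: OXO/XOX/X.. is terminal -1 (O); from .../.OX/X.. depth 6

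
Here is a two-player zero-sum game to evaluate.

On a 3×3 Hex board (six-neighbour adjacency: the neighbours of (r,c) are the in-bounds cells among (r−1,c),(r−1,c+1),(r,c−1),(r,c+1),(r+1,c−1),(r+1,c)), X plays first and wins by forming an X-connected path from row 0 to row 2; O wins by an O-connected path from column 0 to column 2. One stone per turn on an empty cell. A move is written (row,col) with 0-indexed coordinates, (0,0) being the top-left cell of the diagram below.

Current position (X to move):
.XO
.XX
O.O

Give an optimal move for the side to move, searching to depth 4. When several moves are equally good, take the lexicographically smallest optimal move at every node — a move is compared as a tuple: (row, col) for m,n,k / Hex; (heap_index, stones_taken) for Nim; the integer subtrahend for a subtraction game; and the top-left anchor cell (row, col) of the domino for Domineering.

ply 1, X at .XO/.XX/O.O | (0,0)=-1→XXO/.XX/O.O; (1,0)=-1→.XO/XXX/O.O; (2,1)=+1→.XO/.XX/OXO*
ply 2: .XO/.XX/OXO is terminal -1 (O); from .XO/.XX/O.O depth 4

X's best at [.XO/.XX/O.O]: (2,1)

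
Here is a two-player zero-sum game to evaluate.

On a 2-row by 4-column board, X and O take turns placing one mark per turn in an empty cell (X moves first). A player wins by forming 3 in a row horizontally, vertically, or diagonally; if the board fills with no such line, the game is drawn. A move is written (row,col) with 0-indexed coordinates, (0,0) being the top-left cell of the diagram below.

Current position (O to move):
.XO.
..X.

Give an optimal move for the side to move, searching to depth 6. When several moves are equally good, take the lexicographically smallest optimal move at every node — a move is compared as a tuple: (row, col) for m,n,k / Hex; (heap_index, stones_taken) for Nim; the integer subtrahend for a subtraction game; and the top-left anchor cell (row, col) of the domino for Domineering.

ply 1, O at .XO./..X. | (0,0)=-1→OXO./..X.; (0,3)=-1→.XOO/..X.; (1,0)=+0→.XO./O.X.*; (1,1)=+0→.XO./.OX.; (1,3)=+0→.XO./..XO
ply 2, X at .XO./O.X. | (0,0)=+0→XXO./O.X.*; (0,3)=+0→.XOX/O.X.; (1,1)=+0→.XO./OXX.; (1,3)=+0→.XO./O.XX
ply 3, O at XXO./O.X. | (0,3)=+0→XXOO/O.X.*; (1,1)=+0→XXO./OOX.; (1,3)=+0→XXO./O.XO
ply 4, X at XXOO/O.X. | (1,1)=+0→XXOO/OXX.*; (1,3)=+0→XXOO/O.XX
ply 5, O at XXOO/OXX. | (1,3)=+0→XXOO/OXXO*
ply 6: XXOO/OXXO is terminal +0 (X); from .XO./..X. depth 6

O's best at [.XO./..X.]: (1,0)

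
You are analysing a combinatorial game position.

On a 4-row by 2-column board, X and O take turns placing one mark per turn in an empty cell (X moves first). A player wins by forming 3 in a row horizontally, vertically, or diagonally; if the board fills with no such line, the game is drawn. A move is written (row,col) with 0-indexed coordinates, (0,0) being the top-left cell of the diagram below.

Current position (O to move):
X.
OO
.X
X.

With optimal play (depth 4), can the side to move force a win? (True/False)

O winning at [X./OO/.X/X.]: False

[X./OO/.X/X.] O move#1: (0,1):+0/XO/OO/.X/X.*, (2,0):+0/X./OO/OX/X., (3,1):+0/X./OO/.X/XO
[XO/OO/.X/X.] X move#2: (2,0):+0/XO/OO/XX/X.*, (3,1):+0/XO/OO/.X/XX
[XO/OO/XX/X.] O move#3: (3,1):+0/XO/OO/XX/XO*
[XO/OO/XX/XO] end (terminal +0, X#4); searched X./OO/.X/X. to 4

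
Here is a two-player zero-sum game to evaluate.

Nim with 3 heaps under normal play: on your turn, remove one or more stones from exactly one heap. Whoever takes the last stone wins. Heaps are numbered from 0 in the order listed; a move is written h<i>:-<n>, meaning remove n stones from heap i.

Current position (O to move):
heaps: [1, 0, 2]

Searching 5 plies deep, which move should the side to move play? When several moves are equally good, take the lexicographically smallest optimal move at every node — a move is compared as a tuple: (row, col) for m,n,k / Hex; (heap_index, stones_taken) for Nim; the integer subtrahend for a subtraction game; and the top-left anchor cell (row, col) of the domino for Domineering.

O's best at [(1,0,2)]: h2:-1

ply 1, O at (1,0,2) | h0:-1=-1→(0,0,2); h2:-1=+1→(1,0,1)*; h2:-2=-1→(1,0,0)
ply 2, X at (1,0,1) | h0:-1=-1→(0,0,1)*; h2:-1=-1→(1,0,0)
ply 3, O at (0,0,1) | h2:-1=+1→(0,0,0)*
ply 4: (0,0,0) is terminal -1 (X); from (1,0,2) depth 5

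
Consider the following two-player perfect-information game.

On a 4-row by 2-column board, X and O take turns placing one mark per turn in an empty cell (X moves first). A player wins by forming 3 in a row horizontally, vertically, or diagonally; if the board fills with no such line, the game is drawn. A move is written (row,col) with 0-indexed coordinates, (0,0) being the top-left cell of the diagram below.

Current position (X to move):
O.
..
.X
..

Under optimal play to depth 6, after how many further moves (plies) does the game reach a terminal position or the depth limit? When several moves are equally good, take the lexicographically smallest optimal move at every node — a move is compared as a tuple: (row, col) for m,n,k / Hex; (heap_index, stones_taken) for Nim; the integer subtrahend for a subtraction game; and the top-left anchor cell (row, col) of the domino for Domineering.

ply 1, X at O./../.X/.. | (0,1)=+0→OX/../.X/..; (1,0)=+0→O./X./.X/..; (1,1)=+1→O./.X/.X/..*; (2,0)=+0→O./../XX/..; (3,0)=+0→O./../.X/X.; (3,1)=+0→O./../.X/.X
ply 2, O at O./.X/.X/.. | (0,1)=-1→OO/.X/.X/..*; (1,0)=-1→O./OX/.X/..; (2,0)=-1→O./.X/OX/..; (3,0)=-1→O./.X/.X/O.; (3,1)=-1→O./.X/.X/.O
ply 3, X at OO/.X/.X/.. | (1,0)=+0→OO/XX/.X/..; (2,0)=+0→OO/.X/XX/..; (3,0)=+0→OO/.X/.X/X.; (3,1)=+1→OO/.X/.X/.X*
ply 4: OO/.X/.X/.X is terminal -1 (O); from O./../.X/.. depth 6

PV length from [O./../.X/..]: 3 plies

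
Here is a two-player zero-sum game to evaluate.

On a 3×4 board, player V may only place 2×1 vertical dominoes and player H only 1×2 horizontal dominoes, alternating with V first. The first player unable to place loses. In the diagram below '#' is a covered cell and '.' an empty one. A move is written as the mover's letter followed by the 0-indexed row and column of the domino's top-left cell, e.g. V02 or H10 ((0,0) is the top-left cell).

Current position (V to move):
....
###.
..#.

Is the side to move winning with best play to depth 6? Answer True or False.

ply 1, V at ..../###./..#. | V03=-1→...#/####/..#.*; V13=-1→..../####/..##
ply 2, H at ...#/####/..#. | H00=+1→##.#/####/..#.*; H01=+1→.###/####/..#.; H20=+1→...#/####/###.
ply 3: ##.#/####/..#. is terminal -1 (V); from ..../###./..#. depth 6

V winning at [..../###./..#.]: False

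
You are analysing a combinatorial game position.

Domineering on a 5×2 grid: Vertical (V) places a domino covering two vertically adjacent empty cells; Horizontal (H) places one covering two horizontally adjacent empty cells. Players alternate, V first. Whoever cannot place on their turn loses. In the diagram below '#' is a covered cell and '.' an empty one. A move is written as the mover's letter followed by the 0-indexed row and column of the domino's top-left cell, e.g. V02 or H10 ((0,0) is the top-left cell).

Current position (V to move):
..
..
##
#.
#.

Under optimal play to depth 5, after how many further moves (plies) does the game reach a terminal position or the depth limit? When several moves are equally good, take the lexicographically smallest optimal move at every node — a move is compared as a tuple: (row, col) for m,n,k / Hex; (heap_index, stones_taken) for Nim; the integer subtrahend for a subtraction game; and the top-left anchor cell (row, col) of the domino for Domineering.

ply 1, V at ../../##/#./#. | V00=+1→#./#./##/#./#.*; V01=+1→.#/.#/##/#./#.; V31=-1→../../##/##/##
ply 2: #./#./##/#./#. is terminal -1 (H); from ../../##/#./#. depth 5

PV length from [../../##/#./#.]: 1 ply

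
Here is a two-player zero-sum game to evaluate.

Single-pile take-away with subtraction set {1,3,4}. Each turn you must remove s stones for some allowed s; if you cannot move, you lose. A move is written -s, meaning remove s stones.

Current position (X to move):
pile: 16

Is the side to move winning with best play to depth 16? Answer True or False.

X winning at [16]: False

[16] X move#1: -1:-1/15*, -3:-1/13, -4:-1/12
[15] O move#2: -1:+1/14*, -3:-1/12, -4:-1/11
[14] X move#3: -1:-1/13*, -3:-1/11, -4:-1/10
[13] O move#4: -1:-1/12, -3:-1/10, -4:+1/9*
[9] X move#5: -1:-1/8*, -3:-1/6, -4:-1/5
[8] O move#6: -1:+1/7*, -3:-1/5, -4:-1/4
[7] X move#7: -1:-1/6*, -3:-1/4, -4:-1/3
[6] O move#8: -1:-1/5, -3:-1/3, -4:+1/2*
[2] X move#9: -1:-1/1*
[1] O move#10: -1:+1/0*
[0] end (terminal -1, X#11); searched 16 to 16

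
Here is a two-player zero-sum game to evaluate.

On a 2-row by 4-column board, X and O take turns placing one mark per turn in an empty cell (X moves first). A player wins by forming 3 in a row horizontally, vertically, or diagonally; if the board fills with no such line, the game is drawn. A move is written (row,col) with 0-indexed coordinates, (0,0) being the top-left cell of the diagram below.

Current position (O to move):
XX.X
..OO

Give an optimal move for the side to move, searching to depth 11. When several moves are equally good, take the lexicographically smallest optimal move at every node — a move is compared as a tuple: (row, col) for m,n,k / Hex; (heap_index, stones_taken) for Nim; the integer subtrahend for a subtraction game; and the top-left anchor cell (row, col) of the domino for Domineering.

ply 1, O at XX.X/..OO | (0,2)=+0→XXOX/..OO; (1,0)=-1→XX.X/O.OO; (1,1)=+1→XX.X/.OOO*
ply 2: XX.X/.OOO is terminal -1 (X); from XX.X/..OO depth 11

O's best at [XX.X/..OO]: (1,1)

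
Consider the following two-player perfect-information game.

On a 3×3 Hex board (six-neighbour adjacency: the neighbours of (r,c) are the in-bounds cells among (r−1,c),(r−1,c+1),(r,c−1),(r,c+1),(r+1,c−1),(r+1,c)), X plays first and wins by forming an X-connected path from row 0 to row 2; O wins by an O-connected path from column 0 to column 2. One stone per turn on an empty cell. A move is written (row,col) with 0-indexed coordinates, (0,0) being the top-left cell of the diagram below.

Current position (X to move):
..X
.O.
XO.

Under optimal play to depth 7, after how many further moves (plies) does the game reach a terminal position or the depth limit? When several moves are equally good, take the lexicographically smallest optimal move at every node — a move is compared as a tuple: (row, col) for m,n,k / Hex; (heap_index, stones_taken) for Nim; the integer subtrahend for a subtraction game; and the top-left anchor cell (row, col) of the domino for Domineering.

p1 X@[..X/.O./XO.]: (0,0)[X.X/.O./XO.]-1 (0,1)[.XX/.O./XO.]-1 (1,0)[..X/XO./XO.]+1* (1,2)[..X/.OX/XO.]+1 (2,2)[..X/.O./XOX]+1
p2 O@[..X/XO./XO.]: (0,0)[O.X/XO./XO.]-1* (0,1)[.OX/XO./XO.]-1 (1,2)[..X/XOO/XO.]-1 (2,2)[..X/XO./XOO]-1
p3 X@[O.X/XO./XO.]: (0,1)[OXX/XO./XO.]+1* (1,2)[O.X/XOX/XO.]+1 (2,2)[O.X/XO./XOX]+1
p4 O@[OXX/XO./XO.] terminal -1; root [..X/.O./XO.] d7

PV length from [..X/.O./XO.]: 3 plies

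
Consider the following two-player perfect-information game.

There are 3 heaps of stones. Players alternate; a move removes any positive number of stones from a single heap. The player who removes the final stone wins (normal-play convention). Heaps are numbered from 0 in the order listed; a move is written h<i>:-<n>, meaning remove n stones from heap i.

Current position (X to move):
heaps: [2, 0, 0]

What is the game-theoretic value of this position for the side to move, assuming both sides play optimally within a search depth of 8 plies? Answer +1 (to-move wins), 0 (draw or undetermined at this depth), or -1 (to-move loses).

value((2,0,0), X) = +1

p1 X@[(2,0,0)]: h0:-1[(1,0,0)]-1 h0:-2[(0,0,0)]+1*
p2 O@[(0,0,0)] terminal -1; root [(2,0,0)] d8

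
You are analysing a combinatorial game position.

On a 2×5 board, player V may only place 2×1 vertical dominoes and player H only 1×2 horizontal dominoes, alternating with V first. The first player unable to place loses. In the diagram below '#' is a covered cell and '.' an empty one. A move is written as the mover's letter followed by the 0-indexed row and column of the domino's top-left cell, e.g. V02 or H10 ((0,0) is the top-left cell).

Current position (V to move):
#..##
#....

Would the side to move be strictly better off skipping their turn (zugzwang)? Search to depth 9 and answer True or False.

p1 V@[#..##/#....]: V01[##.##/##...]-1 V02[#.###/#.#..]+1*
p2 H@[#.###/#.#..]: H13[#.###/#.###]-1*
p3 V@[#.###/#.###]: V01[#####/#####]+1*
p4 H@[#####/#####] terminal -1; root [#..##/#....] d9
pass branch (H moves first from the same position):
  | p1 H@[#..##/#....]: H01[#####/#....]+1* H11[#..##/###..]+1 H12[#..##/#.##.]-1 H13[#..##/#..##]-1
  | p2 V@[#####/#....] terminal -1; root [#..##/#....] d9
V moving scores +1; V passing scores -1

zugzwang(#..##/#...., V) = False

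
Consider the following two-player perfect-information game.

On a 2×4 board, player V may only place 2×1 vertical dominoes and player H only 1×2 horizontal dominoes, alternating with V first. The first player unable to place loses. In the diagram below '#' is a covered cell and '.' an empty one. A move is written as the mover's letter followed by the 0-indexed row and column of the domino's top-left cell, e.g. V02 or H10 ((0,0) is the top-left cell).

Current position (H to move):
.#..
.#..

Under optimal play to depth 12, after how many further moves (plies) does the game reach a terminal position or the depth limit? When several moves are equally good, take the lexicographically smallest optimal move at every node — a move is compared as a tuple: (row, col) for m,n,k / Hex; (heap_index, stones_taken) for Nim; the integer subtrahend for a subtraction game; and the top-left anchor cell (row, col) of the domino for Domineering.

PV length from [.#../.#..]: 3 plies

ply 1, H at .#../.#.. | H02=+1→.###/.#..*; H12=+1→.#../.###
ply 2, V at .###/.#.. | V00=-1→####/##..*
ply 3, H at ####/##.. | H12=+1→####/####*
ply 4: ####/#### is terminal -1 (V); from .#../.#.. depth 12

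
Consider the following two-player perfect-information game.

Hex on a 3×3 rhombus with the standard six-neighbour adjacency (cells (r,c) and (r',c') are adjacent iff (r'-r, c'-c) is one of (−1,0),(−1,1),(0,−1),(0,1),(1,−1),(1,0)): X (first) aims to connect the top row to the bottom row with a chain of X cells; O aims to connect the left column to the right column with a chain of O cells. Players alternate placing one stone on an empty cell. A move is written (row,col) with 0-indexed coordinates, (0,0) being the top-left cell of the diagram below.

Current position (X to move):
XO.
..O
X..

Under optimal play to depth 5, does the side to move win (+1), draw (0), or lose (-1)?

ply 1, X at XO./..O/X.. | (0,2)=+1→XOX/..O/X..*; (1,0)=+1→XO./X.O/X..; (1,1)=+1→XO./.XO/X..; (2,1)=-1→XO./..O/XX.; (2,2)=-1→XO./..O/X.X
ply 2, O at XOX/..O/X.. | (1,0)=-1→XOX/O.O/X..*; (1,1)=-1→XOX/.OO/X..; (2,1)=-1→XOX/..O/XO.; (2,2)=-1→XOX/..O/X.O
ply 3, X at XOX/O.O/X.. | (1,1)=+1→XOX/OXO/X..*; (2,1)=-1→XOX/O.O/XX.; (2,2)=-1→XOX/O.O/X.X
ply 4: XOX/OXO/X.. is terminal -1 (O); from XO./..O/X.. depth 5

value(XO./..O/X.., X) = +1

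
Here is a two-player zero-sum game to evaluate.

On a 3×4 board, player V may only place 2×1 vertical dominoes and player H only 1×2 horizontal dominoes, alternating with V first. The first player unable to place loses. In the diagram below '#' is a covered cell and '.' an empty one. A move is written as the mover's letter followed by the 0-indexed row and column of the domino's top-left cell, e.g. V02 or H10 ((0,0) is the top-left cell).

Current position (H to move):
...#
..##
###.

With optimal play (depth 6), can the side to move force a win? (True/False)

ply 1, H at ...#/..##/###. | H00=+1→##.#/..##/###.*; H01=-1→.###/..##/###.; H10=+1→...#/####/###.
ply 2: ##.#/..##/###. is terminal -1 (V); from ...#/..##/###. depth 6

H winning at [...#/..##/###.]: True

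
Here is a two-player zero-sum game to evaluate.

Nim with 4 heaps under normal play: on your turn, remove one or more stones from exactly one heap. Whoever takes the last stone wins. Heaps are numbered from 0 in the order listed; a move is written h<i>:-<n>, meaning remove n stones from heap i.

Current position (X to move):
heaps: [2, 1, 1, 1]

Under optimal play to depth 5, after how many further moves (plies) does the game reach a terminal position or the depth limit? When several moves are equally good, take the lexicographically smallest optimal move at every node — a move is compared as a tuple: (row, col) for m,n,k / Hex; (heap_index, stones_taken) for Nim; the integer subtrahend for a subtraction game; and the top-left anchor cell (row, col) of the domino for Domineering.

PV length from [(2,1,1,1)]: 5 plies

[(2,1,1,1)] X move#1: h0:-1:+1/(1,1,1,1)*, h0:-2:-1/(0,1,1,1), h1:-1:-1/(2,0,1,1), h2:-1:-1/(2,1,0,1), h3:-1:-1/(2,1,1,0)
[(1,1,1,1)] O move#2: h0:-1:-1/(0,1,1,1)*, h1:-1:-1/(1,0,1,1), h2:-1:-1/(1,1,0,1), h3:-1:-1/(1,1,1,0)
[(0,1,1,1)] X move#3: h1:-1:+1/(0,0,1,1)*, h2:-1:+1/(0,1,0,1), h3:-1:+1/(0,1,1,0)
[(0,0,1,1)] O move#4: h2:-1:-1/(0,0,0,1)*, h3:-1:-1/(0,0,1,0)
[(0,0,0,1)] X move#5: h3:-1:+1/(0,0,0,0)*
[(0,0,0,0)] end (terminal -1, O#6); searched (2,1,1,1) to 5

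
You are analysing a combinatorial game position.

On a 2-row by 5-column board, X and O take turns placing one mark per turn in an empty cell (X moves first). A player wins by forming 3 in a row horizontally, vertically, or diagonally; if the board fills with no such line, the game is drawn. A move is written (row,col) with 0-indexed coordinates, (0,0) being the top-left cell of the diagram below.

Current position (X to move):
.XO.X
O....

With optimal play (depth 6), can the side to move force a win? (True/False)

[.XO.X/O....] X move#1: (0,0):+0/XXO.X/O....*, (0,3):+0/.XOXX/O...., (1,1):+0/.XO.X/OX..., (1,2):+0/.XO.X/O.X.., (1,3):+0/.XO.X/O..X., (1,4):+0/.XO.X/O...X
[XXO.X/O....] O move#2: (0,3):+0/XXOOX/O....*, (1,1):+0/XXO.X/OO..., (1,2):+0/XXO.X/O.O.., (1,3):+0/XXO.X/O..O., (1,4):+0/XXO.X/O...O
[XXOOX/O....] X move#3: (1,1):+0/XXOOX/OX...*, (1,2):+0/XXOOX/O.X.., (1,3):+0/XXOOX/O..X., (1,4):+0/XXOOX/O...X
[XXOOX/OX...] O move#4: (1,2):+0/XXOOX/OXO..*, (1,3):+0/XXOOX/OX.O., (1,4):+0/XXOOX/OX..O
[XXOOX/OXO..] X move#5: (1,3):+0/XXOOX/OXOX.*, (1,4):+0/XXOOX/OXO.X
[XXOOX/OXOX.] O move#6: (1,4):+0/XXOOX/OXOXO*
[XXOOX/OXOXO] end (terminal +0, X#7); searched .XO.X/O.... to 6

X winning at [.XO.X/O....]: False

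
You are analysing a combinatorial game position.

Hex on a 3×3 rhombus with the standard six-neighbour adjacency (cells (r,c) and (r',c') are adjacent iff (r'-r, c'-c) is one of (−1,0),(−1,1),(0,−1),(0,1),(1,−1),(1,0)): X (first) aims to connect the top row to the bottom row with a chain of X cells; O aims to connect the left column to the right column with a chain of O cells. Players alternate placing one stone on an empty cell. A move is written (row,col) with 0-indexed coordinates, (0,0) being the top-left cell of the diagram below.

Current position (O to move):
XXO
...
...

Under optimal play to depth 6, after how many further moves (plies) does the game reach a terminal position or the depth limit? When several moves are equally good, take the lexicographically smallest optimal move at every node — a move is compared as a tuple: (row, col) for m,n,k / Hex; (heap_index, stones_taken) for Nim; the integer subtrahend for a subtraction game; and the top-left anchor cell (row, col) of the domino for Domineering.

PV length from [XXO/.../...]: 3 plies

[XXO/.../...] O move#1: (1,0):-1/XXO/O../..., (1,1):+1/XXO/.O./...*, (1,2):-1/XXO/..O/..., (2,0):+1/XXO/.../O.., (2,1):-1/XXO/.../.O., (2,2):-1/XXO/.../..O
[XXO/.O./...] X move#2: (1,0):-1/XXO/XO./...*, (1,2):-1/XXO/.OX/..., (2,0):-1/XXO/.O./X.., (2,1):-1/XXO/.O./.X., (2,2):-1/XXO/.O./..X
[XXO/XO./...] O move#3: (1,2):-1/XXO/XOO/..., (2,0):+1/XXO/XO./O..*, (2,1):-1/XXO/XO./.O., (2,2):-1/XXO/XO./..O
[XXO/XO./O..] end (terminal -1, X#4); searched XXO/.../... to 6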